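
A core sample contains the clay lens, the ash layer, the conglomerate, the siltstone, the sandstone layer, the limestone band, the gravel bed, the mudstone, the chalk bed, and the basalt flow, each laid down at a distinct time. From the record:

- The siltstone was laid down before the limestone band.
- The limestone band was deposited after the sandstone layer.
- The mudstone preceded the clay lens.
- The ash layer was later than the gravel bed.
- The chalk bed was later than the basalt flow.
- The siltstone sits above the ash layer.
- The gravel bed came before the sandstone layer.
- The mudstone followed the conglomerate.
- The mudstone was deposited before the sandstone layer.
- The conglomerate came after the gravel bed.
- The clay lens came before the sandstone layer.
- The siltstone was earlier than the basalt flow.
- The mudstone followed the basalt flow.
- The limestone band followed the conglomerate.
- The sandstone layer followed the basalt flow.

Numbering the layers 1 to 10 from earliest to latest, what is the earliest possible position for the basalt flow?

4

The ash layer, the gravel bed, and the siltstone must all come before the basalt flow — 3 forced predecessors.
Nothing else is forced ahead of the basalt flow, so its earliest slot is position 3 + 1 = 4.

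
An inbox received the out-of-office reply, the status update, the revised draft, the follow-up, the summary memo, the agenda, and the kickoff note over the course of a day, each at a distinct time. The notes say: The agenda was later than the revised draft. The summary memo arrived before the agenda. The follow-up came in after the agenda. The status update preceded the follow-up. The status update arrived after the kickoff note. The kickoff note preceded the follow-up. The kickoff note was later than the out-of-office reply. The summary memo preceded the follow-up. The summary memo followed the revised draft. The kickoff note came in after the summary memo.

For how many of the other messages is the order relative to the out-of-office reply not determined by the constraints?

Forced after the out-of-office reply: the follow-up, the kickoff note, and the status update.
That leaves the agenda, the revised draft, and the summary memo with no forced order relative to the out-of-office reply — 3.

3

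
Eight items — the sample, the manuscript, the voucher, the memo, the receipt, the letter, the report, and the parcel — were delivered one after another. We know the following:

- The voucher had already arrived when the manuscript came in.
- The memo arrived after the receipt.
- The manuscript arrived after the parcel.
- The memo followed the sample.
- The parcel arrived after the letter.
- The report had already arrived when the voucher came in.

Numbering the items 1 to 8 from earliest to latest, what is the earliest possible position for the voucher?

2

The report must come before the voucher — 1 forced predecessor.
Nothing else is forced ahead of the voucher, so its earliest slot is position 1 + 1 = 2.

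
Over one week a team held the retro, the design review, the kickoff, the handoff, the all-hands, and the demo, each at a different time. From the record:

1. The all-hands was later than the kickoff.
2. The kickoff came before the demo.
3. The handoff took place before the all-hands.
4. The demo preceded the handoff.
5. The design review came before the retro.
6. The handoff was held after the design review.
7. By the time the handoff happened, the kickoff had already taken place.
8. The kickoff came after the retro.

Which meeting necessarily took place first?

the design review

The design review has a chain of constraints placing it before every other meeting, so the design review must be first.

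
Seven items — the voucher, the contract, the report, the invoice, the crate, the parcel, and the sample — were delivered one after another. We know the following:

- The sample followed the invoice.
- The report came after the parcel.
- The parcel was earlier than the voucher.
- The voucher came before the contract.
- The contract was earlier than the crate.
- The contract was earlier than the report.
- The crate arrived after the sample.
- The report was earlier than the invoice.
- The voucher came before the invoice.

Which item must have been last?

the crate

Every other item has a chain of constraints placing it before the crate, so the crate is last.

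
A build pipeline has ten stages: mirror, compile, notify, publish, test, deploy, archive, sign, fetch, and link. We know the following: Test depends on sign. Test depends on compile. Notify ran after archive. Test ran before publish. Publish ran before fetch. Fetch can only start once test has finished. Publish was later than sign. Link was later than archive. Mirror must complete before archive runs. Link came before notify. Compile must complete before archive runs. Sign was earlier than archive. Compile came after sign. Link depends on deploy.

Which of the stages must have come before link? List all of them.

archive, compile, deploy, mirror, sign

Directly stated before link: archive and deploy.
Compile reaches link via compile → archive → link.
Mirror reaches link via mirror → archive → link.
Sign reaches link via sign → archive → link.
No chain forces fetch (or any of the others) ahead of link.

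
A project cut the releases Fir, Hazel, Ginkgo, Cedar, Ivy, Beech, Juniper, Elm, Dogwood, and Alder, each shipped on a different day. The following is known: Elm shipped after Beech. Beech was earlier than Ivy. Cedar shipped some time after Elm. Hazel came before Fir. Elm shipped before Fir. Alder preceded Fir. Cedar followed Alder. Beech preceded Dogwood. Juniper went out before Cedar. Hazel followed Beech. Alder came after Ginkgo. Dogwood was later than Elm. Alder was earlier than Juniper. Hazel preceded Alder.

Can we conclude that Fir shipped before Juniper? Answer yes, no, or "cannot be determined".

cannot be determined

No chain of stated constraints runs from Fir to Juniper, and none runs from Juniper to Fir either.
So the relative order of Fir and Juniper is not fixed by the given facts.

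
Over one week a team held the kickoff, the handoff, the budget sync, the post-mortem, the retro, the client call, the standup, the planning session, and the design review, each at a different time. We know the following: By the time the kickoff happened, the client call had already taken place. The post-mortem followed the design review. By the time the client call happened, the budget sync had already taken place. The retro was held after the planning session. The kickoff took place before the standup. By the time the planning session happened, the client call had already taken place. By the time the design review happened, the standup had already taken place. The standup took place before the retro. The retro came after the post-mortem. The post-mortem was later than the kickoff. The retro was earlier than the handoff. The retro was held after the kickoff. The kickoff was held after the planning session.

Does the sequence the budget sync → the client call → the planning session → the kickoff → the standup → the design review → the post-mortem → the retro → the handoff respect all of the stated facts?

Check each stated constraint against the proposed order — e.g. the kickoff is ahead of the retro; the planning session is ahead of the retro. Every pair is in the required order; nothing is violated.

yes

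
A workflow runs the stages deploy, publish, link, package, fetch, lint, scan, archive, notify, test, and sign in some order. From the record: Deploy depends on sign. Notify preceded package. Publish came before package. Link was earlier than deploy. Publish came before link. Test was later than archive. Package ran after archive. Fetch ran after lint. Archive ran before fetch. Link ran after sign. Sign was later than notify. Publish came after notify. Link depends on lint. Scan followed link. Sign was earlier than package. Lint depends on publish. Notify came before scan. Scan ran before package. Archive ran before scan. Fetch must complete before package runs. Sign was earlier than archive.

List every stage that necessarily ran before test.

Directly stated before test: archive.
Notify reaches test via notify → sign → archive → test.
Sign reaches test via sign → archive → test.

archive, notify, sign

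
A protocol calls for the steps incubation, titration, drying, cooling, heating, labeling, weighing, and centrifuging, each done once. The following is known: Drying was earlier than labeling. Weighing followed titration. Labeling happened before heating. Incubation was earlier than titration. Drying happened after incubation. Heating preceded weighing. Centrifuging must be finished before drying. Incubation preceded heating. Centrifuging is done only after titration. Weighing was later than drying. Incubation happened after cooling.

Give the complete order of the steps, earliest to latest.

The constraints fix every adjacent pair, so only one ordering works:
cooling → incubation → titration → centrifuging → drying → labeling → heating → weighing.

cooling, incubation, titration, centrifuging, drying, labeling, heating, weighing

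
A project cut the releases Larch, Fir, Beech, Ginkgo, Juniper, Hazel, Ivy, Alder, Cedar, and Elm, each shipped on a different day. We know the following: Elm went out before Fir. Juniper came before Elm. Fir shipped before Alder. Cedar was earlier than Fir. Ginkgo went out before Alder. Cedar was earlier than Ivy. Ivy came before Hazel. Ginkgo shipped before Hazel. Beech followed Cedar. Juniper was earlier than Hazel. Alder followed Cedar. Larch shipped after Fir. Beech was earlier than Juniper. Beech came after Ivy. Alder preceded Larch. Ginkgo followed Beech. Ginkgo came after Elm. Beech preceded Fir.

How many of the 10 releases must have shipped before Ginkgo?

5

Directly stated before Ginkgo: Beech and Elm.
Cedar reaches Ginkgo via Cedar → Beech → Ginkgo.
Ivy reaches Ginkgo via Ivy → Beech → Ginkgo.
Juniper reaches Ginkgo via Juniper → Elm → Ginkgo.
No chain forces Alder (or any of the others) ahead of Ginkgo.
That's Beech, Cedar, Elm, Ivy, and Juniper — 5 in all.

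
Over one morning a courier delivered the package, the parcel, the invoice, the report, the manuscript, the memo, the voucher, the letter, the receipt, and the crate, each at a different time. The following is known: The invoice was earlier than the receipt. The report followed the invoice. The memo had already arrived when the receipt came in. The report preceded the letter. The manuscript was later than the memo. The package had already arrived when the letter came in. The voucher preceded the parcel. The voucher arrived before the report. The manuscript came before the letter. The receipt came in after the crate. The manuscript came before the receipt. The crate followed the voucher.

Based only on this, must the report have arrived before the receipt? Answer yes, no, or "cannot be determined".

No chain of stated constraints runs from the report to the receipt, and none runs from the receipt to the report either.
So the relative order of the report and the receipt is not fixed by the given facts.

cannot be determined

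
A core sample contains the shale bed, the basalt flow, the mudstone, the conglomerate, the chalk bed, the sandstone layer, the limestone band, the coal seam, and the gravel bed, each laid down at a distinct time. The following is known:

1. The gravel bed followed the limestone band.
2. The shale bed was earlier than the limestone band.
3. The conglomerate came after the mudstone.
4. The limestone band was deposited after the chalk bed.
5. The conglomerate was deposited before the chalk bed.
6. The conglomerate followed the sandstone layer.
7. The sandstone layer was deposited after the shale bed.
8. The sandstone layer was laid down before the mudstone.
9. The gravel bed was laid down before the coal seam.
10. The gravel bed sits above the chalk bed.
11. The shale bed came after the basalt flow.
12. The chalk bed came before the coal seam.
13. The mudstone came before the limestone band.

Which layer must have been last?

the coal seam

Every other layer has a chain of constraints placing it before the coal seam, so the coal seam is last.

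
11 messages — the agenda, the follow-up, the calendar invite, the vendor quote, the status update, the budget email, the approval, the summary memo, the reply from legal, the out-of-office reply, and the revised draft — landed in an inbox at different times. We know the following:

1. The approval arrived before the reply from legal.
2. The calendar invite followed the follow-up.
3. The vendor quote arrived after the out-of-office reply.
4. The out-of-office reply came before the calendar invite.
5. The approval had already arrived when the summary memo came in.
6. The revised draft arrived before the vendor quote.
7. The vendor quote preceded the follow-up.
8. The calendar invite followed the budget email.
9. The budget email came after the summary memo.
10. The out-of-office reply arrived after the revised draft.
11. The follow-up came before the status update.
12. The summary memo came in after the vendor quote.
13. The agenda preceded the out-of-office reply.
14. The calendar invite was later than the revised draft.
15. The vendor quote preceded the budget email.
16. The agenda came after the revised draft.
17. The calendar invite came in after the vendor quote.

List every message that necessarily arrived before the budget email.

Directly stated before the budget email: the summary memo and the vendor quote.
The agenda reaches the budget email via the agenda → the out-of-office reply → the vendor quote → the budget email.
The approval reaches the budget email via the approval → the summary memo → the budget email.
The out-of-office reply reaches the budget email via the out-of-office reply → the vendor quote → the budget email.
Likewise the revised draft reaches the budget email by chaining the stated constraints.
No chain forces the follow-up (or any of the others) ahead of the budget email.

the agenda, the approval, the out-of-office reply, the revised draft, the summary memo, the vendor quote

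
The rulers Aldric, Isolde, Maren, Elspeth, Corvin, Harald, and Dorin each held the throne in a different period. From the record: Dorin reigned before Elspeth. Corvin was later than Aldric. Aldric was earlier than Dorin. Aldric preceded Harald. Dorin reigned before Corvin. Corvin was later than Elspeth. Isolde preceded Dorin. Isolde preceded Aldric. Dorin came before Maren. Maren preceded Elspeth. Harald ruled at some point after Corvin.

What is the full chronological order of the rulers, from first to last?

The constraints fix every adjacent pair, so only one ordering works:
Isolde → Aldric → Dorin → Maren → Elspeth → Corvin → Harald.

Isolde, Aldric, Dorin, Maren, Elspeth, Corvin, Harald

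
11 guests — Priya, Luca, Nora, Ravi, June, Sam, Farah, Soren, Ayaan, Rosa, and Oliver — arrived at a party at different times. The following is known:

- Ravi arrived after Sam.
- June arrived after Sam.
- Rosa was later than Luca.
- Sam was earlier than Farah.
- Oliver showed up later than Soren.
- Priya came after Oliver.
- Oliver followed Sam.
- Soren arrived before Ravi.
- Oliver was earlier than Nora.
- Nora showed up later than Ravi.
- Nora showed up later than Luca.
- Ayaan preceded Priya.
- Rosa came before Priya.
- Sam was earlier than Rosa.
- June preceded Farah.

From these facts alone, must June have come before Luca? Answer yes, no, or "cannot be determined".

cannot be determined

No chain of stated constraints runs from June to Luca, and none runs from Luca to June either.
So the relative order of June and Luca is not fixed by the given facts.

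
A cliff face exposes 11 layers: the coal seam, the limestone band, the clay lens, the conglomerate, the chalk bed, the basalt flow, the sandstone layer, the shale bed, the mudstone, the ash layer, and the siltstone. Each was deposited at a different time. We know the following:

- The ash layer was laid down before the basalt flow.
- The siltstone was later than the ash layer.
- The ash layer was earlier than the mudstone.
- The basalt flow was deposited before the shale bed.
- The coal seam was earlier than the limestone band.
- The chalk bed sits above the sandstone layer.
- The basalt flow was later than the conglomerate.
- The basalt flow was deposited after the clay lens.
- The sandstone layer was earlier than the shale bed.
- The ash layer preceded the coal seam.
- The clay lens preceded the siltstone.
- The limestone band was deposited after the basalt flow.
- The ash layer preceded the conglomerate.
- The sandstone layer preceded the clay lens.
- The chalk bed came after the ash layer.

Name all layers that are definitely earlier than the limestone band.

the ash layer, the basalt flow, the clay lens, the coal seam, the conglomerate, the sandstone layer

Directly stated before the limestone band: the basalt flow and the coal seam.
The ash layer reaches the limestone band via the ash layer → the basalt flow → the limestone band.
The clay lens reaches the limestone band via the clay lens → the basalt flow → the limestone band.
The conglomerate reaches the limestone band via the conglomerate → the basalt flow → the limestone band.
Likewise the sandstone layer reaches the limestone band by chaining the stated constraints.
No chain forces the shale bed (or any of the others) ahead of the limestone band.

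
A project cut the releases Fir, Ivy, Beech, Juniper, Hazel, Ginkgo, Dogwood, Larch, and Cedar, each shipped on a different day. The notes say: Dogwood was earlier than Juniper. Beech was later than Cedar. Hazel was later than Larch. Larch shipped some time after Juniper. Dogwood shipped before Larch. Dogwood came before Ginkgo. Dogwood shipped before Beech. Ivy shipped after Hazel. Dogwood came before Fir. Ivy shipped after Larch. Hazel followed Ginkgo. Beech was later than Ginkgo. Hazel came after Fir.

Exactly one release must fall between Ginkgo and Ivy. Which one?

Tracing the constraints gives Ginkgo → Hazel → Ivy, so Hazel sits after Ginkgo and before Ivy.
No other release is forced both after Ginkgo and before Ivy.

Hazel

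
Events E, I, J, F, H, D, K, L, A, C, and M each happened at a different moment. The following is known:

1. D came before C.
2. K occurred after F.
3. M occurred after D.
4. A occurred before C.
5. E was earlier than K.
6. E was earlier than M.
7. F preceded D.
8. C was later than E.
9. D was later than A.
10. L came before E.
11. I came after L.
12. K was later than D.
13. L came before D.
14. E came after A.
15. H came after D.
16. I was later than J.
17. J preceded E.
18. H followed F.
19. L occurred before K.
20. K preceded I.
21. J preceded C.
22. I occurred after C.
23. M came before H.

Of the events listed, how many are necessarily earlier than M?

Directly stated before M: D and E.
A reaches M via A → E → M.
F reaches M via F → D → M.
J reaches M via J → E → M.
Likewise L reaches M by chaining the stated constraints.
No chain forces C (or any of the others) ahead of M.
That's A, D, E, F, J, and L — 6 in all.

6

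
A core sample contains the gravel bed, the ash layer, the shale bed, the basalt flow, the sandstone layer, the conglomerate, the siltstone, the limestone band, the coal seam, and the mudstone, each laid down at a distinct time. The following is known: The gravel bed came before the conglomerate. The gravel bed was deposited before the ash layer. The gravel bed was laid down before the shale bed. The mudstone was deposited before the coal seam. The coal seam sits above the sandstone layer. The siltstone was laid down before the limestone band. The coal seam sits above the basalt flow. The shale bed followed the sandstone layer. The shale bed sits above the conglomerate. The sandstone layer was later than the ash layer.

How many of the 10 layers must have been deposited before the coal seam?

5

Directly stated before the coal seam: the basalt flow, the mudstone, and the sandstone layer.
The ash layer reaches the coal seam via the ash layer → the sandstone layer → the coal seam.
The gravel bed reaches the coal seam via the gravel bed → the ash layer → the sandstone layer → the coal seam.
No chain forces the limestone band (or any of the others) ahead of the coal seam.
That's the ash layer, the basalt flow, the gravel bed, the mudstone, and the sandstone layer — 5 in all.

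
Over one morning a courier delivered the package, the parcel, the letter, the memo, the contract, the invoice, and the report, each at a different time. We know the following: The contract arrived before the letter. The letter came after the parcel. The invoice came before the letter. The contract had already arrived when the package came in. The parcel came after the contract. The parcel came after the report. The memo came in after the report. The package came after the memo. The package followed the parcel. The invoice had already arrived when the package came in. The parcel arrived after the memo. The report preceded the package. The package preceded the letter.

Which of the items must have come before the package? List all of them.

Directly stated before the package: the contract, the invoice, the memo, the parcel, and the report.
No chain forces the letter ahead of the package.

the contract, the invoice, the memo, the parcel, the report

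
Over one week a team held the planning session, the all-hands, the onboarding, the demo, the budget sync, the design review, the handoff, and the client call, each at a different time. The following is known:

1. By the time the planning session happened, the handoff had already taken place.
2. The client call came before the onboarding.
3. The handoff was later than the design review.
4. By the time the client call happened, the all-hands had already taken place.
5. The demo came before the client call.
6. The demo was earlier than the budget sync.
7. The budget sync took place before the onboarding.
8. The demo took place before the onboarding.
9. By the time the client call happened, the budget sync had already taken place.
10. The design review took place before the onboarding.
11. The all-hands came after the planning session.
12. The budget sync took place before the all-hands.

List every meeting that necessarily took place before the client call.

the all-hands, the budget sync, the demo, the design review, the handoff, the planning session

Directly stated before the client call: the all-hands, the budget sync, and the demo.
The design review reaches the client call via the design review → the handoff → the planning session → the all-hands → the client call.
The handoff reaches the client call via the handoff → the planning session → the all-hands → the client call.
The planning session reaches the client call via the planning session → the all-hands → the client call.
No chain forces the onboarding ahead of the client call.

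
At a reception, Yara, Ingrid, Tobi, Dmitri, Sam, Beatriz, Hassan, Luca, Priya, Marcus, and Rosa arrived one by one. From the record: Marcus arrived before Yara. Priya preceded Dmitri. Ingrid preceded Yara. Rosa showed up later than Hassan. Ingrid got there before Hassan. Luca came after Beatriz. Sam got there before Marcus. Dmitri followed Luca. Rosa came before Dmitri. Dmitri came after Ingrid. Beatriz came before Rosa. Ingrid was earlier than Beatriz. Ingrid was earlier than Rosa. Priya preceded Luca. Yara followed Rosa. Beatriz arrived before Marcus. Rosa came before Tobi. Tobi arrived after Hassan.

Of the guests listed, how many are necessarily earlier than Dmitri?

6

Directly stated before Dmitri: Ingrid, Luca, Priya, and Rosa.
Beatriz reaches Dmitri via Beatriz → Rosa → Dmitri.
Hassan reaches Dmitri via Hassan → Rosa → Dmitri.
No chain forces Tobi (or any of the others) ahead of Dmitri.
That's Beatriz, Hassan, Ingrid, Luca, Priya, and Rosa — 6 in all.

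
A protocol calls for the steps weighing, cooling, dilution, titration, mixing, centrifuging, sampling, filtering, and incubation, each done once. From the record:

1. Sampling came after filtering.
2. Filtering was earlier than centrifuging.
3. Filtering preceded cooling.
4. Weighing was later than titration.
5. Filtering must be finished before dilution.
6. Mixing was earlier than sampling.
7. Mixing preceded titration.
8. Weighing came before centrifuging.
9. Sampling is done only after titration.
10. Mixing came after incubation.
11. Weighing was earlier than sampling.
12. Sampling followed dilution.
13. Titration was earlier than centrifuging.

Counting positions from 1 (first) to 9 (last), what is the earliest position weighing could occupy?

4

Incubation, mixing, and titration must all come before weighing — 3 forced predecessors.
Nothing else is forced ahead of weighing, so its earliest slot is position 3 + 1 = 4.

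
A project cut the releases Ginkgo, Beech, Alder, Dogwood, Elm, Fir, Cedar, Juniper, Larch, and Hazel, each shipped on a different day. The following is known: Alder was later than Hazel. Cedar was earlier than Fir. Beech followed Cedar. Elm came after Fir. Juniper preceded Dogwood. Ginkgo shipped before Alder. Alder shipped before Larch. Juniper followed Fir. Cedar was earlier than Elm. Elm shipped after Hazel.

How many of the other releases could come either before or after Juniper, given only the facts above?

Forced before Juniper: Cedar and Fir; forced after Juniper: Dogwood.
That leaves Alder, Beech, Elm, Ginkgo, Hazel, and Larch with no forced order relative to Juniper — 6.

6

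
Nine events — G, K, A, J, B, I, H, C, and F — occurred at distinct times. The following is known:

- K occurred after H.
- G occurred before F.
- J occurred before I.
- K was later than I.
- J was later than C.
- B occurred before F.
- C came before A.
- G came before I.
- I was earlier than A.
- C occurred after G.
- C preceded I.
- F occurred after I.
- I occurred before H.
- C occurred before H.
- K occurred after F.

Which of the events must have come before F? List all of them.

B, C, G, I, J

Directly stated before F: B, G, and I.
C reaches F via C → I → F.
J reaches F via J → I → F.
No chain forces H (or any of the others) ahead of F.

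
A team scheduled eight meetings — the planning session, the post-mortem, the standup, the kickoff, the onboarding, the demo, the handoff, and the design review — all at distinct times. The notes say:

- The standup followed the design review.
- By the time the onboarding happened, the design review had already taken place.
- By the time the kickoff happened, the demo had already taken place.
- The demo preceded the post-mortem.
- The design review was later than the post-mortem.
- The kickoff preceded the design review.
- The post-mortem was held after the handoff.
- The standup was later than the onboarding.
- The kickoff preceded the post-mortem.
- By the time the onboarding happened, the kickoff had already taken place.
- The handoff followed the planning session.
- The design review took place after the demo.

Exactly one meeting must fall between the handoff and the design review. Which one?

the post-mortem

Tracing the constraints gives the handoff → the post-mortem → the design review, so the post-mortem sits after the handoff and before the design review.
No other meeting is forced both after the handoff and before the design review.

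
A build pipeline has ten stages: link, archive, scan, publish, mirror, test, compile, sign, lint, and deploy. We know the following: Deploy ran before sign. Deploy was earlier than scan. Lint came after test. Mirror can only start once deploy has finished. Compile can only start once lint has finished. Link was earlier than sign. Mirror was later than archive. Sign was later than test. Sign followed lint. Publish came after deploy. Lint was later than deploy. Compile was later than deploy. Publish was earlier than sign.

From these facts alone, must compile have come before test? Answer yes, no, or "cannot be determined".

no

Tracing the constraints gives test → lint → compile, so test must come before compile.
That means compile cannot be before test.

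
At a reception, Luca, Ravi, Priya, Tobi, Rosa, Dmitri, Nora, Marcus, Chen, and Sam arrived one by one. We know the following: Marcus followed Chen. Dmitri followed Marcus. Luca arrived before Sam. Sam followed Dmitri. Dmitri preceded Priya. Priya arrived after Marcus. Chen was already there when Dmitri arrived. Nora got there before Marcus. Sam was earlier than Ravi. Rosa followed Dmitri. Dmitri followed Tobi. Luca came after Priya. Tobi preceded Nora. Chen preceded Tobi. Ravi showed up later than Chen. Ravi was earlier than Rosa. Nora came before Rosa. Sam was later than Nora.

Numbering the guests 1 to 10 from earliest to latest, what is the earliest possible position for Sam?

8

Chen, Dmitri, Luca, Marcus, Nora, Priya, and Tobi must all come before Sam — 7 forced predecessors.
Nothing else is forced ahead of Sam, so their earliest slot is position 7 + 1 = 8.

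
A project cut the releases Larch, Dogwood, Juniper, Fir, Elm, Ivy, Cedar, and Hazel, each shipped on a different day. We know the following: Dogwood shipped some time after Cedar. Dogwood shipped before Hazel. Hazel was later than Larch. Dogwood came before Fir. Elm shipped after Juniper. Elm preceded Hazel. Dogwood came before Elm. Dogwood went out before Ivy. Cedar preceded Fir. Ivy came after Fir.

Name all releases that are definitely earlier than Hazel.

Directly stated before Hazel: Dogwood, Elm, and Larch.
Cedar reaches Hazel via Cedar → Dogwood → Hazel.
Juniper reaches Hazel via Juniper → Elm → Hazel.

Cedar, Dogwood, Elm, Juniper, Larch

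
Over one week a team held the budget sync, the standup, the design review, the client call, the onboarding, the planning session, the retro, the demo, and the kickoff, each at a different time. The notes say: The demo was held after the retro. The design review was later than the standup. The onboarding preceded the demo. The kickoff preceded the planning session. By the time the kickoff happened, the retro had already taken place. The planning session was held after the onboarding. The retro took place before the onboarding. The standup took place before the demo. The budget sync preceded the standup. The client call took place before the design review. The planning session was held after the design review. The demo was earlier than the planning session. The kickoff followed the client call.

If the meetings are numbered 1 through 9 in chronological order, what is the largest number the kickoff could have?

8

The kickoff must come before the planning session — 1 meeting forced after it.
Everything else can be placed before the kickoff in some valid order, so the kickoff can sit as late as position 9 − 1 = 8.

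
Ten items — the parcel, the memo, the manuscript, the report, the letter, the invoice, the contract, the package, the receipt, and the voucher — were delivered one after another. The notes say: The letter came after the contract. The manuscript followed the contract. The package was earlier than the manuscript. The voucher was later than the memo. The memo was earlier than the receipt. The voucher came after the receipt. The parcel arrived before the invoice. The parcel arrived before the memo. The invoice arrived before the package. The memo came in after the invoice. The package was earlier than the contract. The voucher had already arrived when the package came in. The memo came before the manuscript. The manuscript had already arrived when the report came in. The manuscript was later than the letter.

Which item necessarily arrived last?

Every other item has a chain of constraints placing it before the report, so the report is last.

the report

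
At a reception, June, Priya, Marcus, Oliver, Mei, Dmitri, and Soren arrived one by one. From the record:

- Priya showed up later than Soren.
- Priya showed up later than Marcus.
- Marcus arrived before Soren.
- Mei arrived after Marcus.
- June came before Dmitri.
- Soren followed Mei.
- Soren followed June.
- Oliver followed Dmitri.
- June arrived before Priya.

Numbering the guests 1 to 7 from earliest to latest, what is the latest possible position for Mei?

Mei must come before Priya and Soren — 2 guests forced after them.
Everything else can be placed before Mei in some valid order, so Mei can sit as late as position 7 − 2 = 5.

5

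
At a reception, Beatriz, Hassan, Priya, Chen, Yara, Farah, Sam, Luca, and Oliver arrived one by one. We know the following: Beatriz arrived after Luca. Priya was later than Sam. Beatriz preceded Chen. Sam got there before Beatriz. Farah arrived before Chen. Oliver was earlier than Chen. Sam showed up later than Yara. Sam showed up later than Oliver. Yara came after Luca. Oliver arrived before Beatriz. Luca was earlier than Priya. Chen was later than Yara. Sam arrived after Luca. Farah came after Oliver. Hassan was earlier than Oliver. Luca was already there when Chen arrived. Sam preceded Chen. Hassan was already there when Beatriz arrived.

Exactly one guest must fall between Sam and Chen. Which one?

Beatriz

Tracing the constraints gives Sam → Beatriz → Chen, so Beatriz sits after Sam and before Chen.
No other guest is forced both after Sam and before Chen.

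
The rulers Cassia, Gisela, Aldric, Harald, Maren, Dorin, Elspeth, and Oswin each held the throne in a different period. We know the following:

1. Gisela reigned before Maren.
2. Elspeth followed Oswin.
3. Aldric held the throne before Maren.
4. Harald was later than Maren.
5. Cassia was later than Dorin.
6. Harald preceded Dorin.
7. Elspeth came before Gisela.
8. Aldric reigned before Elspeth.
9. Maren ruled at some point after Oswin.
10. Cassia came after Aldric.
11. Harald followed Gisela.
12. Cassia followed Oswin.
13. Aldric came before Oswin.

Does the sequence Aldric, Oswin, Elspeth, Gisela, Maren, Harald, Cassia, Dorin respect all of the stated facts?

The constraints require Dorin before Cassia, but in the proposed sequence Cassia appears ahead of Dorin. That one violation is enough.

no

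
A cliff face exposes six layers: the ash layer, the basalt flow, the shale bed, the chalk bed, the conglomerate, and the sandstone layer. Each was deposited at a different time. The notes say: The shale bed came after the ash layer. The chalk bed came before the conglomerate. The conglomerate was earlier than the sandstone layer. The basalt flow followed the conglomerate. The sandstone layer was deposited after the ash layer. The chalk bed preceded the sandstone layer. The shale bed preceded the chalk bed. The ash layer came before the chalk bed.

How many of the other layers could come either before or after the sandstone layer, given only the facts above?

1

Forced before the sandstone layer: the ash layer, the chalk bed, the conglomerate, and the shale bed.
That leaves the basalt flow with no forced order relative to the sandstone layer — 1.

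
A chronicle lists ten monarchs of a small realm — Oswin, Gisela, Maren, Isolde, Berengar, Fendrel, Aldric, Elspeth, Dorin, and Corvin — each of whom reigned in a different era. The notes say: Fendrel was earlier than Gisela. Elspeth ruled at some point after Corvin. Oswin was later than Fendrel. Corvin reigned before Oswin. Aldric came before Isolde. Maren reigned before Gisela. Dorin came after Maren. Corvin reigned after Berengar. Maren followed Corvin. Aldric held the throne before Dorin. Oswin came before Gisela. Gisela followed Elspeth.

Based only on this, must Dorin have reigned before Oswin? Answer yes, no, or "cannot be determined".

No chain of stated constraints runs from Dorin to Oswin, and none runs from Oswin to Dorin either.
So the relative order of Dorin and Oswin is not fixed by the given facts.

cannot be determined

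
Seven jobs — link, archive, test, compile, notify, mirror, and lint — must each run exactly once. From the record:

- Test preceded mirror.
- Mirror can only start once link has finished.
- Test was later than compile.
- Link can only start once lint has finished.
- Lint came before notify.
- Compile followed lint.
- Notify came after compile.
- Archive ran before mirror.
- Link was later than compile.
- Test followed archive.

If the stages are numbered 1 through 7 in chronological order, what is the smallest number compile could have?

2

Lint must come before compile — 1 forced predecessor.
Nothing else is forced ahead of compile, so its earliest slot is position 1 + 1 = 2.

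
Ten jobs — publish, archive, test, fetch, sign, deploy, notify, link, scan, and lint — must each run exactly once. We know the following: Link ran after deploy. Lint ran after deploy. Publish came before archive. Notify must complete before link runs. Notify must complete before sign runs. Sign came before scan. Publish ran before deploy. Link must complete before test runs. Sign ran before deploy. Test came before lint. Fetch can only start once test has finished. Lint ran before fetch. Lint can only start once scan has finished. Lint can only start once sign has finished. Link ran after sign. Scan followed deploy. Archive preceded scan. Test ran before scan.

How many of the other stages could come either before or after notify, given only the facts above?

2

Forced after notify: deploy, fetch, link, lint, scan, sign, and test.
That leaves archive and publish with no forced order relative to notify — 2.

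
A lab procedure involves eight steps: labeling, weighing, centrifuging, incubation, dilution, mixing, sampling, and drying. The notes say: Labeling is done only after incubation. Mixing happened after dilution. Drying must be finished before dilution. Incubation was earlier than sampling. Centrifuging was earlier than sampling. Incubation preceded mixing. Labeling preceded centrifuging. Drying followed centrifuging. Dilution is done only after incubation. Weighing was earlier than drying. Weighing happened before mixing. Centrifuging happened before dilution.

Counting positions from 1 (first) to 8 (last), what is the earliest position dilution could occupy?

6

Centrifuging, drying, incubation, labeling, and weighing must all come before dilution — 5 forced predecessors.
Nothing else is forced ahead of dilution, so its earliest slot is position 5 + 1 = 6.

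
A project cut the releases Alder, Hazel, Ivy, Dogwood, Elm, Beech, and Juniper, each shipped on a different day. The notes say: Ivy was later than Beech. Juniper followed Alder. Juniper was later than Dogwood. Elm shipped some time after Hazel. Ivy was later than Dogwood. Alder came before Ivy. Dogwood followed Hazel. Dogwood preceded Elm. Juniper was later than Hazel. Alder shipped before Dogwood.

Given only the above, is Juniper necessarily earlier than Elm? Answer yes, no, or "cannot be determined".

No chain of stated constraints runs from Juniper to Elm, and none runs from Elm to Juniper either.
So the relative order of Juniper and Elm is not fixed by the given facts.

cannot be determined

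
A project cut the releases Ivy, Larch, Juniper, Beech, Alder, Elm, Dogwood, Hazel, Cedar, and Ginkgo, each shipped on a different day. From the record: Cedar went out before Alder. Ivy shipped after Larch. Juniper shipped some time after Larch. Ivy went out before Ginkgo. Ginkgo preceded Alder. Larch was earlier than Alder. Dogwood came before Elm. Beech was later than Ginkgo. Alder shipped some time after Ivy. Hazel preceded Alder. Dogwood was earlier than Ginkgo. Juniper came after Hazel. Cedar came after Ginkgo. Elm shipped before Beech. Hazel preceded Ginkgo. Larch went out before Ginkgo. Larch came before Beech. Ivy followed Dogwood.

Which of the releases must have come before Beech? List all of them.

Directly stated before Beech: Elm, Ginkgo, and Larch.
Dogwood reaches Beech via Dogwood → Ginkgo → Beech.
Hazel reaches Beech via Hazel → Ginkgo → Beech.
Ivy reaches Beech via Ivy → Ginkgo → Beech.
No chain forces Cedar (or any of the others) ahead of Beech.

Dogwood, Elm, Ginkgo, Hazel, Ivy, Larch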